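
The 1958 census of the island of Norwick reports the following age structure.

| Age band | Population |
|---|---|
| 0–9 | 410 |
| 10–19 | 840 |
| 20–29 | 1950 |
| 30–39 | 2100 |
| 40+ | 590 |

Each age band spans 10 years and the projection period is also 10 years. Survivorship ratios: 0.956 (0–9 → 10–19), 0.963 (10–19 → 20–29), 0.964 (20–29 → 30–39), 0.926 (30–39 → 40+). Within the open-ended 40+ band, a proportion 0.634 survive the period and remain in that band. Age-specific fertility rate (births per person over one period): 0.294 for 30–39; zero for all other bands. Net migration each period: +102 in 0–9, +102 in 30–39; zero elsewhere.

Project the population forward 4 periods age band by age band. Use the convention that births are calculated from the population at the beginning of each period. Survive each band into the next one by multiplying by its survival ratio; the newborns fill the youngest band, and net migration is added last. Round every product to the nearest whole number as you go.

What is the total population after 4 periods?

4232

After projecting period 1:
Births: 2100 * 0.294 = 617
10–19: 410 * 0.956 = 392
20–29: 840 * 0.963 = 809
30–39: 1950 * 0.964 = 1880
40+: 2100 * 0.926 + 590 * 0.634 = 1945 + 374 = 2319
Net migration: 0–9 + 102 → 719; 30–39 + 102 → 1982
→ [719, 392, 809, 1982, 2319]
After projecting period 2:
Births: 1982 * 0.294 = 583
10–19: 719 * 0.956 = 687
20–29: 392 * 0.963 = 377
30–39: 809 * 0.964 = 780
40+: 1982 * 0.926 + 2319 * 0.634 = 1835 + 1470 = 3305
Net migration: 0–9 + 102 → 685; 30–39 + 102 → 882
→ [685, 687, 377, 882, 3305]
After projecting period 3:
Births: 882 * 0.294 = 259
10–19: 685 * 0.956 = 655
20–29: 687 * 0.963 = 662
30–39: 377 * 0.964 = 363
40+: 882 * 0.926 + 3305 * 0.634 = 817 + 2095 = 2912
Net migration: 0–9 + 102 → 361; 30–39 + 102 → 465
→ [361, 655, 662, 465, 2912]
After projecting period 4:
Births: 465 * 0.294 = 137
10–19: 361 * 0.956 = 345
20–29: 655 * 0.963 = 631
30–39: 662 * 0.964 = 638
40+: 465 * 0.926 + 2912 * 0.634 = 431 + 1846 = 2277
Net migration: 0–9 + 102 → 239; 30–39 + 102 → 740
→ [239, 345, 631, 740, 2277]
Total after period 4: 239 + 345 + 631 + 740 + 2277 = 4232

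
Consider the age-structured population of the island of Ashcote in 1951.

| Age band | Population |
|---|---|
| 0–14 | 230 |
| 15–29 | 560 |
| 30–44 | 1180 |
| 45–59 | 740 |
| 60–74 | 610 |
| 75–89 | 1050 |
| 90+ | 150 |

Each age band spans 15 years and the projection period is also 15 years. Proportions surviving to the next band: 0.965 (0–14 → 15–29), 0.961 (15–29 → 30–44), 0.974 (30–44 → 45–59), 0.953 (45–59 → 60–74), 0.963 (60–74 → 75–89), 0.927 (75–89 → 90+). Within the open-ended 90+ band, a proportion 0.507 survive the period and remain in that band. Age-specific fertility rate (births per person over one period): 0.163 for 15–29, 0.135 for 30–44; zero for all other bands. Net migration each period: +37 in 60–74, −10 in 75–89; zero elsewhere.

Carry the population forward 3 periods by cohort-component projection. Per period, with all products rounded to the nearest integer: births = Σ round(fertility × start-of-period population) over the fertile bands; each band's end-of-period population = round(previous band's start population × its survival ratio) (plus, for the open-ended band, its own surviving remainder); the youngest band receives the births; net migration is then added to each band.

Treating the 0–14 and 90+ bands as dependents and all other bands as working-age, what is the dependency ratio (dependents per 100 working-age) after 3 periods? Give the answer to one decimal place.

Numbering the bands 1..7 from youngest to oldest:
After projecting period 1:
Births: 560 × 0.163 = 91  |  1180 × 0.135 = 159 — total 250
Band 2: 230 × 0.965 = 222
Band 3: 560 × 0.961 = 538
Band 4: 1180 × 0.974 = 1149
Band 5: 740 × 0.953 = 705
Band 6: 610 × 0.963 = 587
Band 7: 1050 × 0.927 + 150 × 0.507 = 973 + 76 = 1049
Net migration: Band 5 + 37 → 742; Band 6 − 10 → 577
Giving 250 / 222 / 538 / 1149 / 742 / 577 / 1049.
After projecting period 2:
Births: 222 × 0.163 = 36  |  538 × 0.135 = 73 — total 109
Band 2: 250 × 0.965 = 241
Band 3: 222 × 0.961 = 213
Band 4: 538 × 0.974 = 524
Band 5: 1149 × 0.953 = 1095
Band 6: 742 × 0.963 = 715
Band 7: 577 × 0.927 + 1049 × 0.507 = 535 + 532 = 1067
Net migration: Band 5 + 37 → 1132; Band 6 − 10 → 705
Giving 109 / 241 / 213 / 524 / 1132 / 705 / 1067.
After projecting period 3:
Births: 241 × 0.163 = 39  |  213 × 0.135 = 29 — total 68
Band 2: 109 × 0.965 = 105
Band 3: 241 × 0.961 = 232
Band 4: 213 × 0.974 = 207
Band 5: 524 × 0.953 = 499
Band 6: 1132 × 0.963 = 1090
Band 7: 705 × 0.927 + 1067 × 0.507 = 654 + 541 = 1195
Net migration: Band 5 + 37 → 536; Band 6 − 10 → 1080
Giving 68 / 105 / 232 / 207 / 536 / 1080 / 1195.
Dependents (band 0–14 + band 90+) = 68 + 1195 = 1263; working-age = 2160; ratio = 1263/2160 × 100 = 58.5

58.5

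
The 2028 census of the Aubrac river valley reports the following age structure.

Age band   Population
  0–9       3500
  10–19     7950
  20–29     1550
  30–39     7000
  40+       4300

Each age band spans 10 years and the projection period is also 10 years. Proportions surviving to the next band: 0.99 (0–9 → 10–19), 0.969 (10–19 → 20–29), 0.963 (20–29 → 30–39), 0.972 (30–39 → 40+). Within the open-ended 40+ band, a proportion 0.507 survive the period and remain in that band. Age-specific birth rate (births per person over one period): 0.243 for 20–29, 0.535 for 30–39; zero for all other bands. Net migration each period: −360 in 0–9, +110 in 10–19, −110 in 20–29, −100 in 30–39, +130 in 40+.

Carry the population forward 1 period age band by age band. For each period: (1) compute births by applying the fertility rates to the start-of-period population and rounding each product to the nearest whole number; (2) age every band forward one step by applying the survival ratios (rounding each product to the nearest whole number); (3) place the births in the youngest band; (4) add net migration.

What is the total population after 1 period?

Call the groups 1 to 5, youngest first.
Period 1:
Births: 1550 * 0.243 = 377 ; 7000 * 0.535 = 3745 → total 4122
Group 2: 3500 * 0.99 = 3465
Group 3: 7950 * 0.969 = 7704
Group 4: 1550 * 0.963 = 1493
Group 5: 7000 * 0.972 + 4300 * 0.507 = 6804 + 2180 = 8984
Net migration: Group 1 − 360 → 3762; Group 2 + 110 → 3575; Group 3 − 110 → 7594; Group 4 − 100 → 1393; Group 5 + 130 → 9114
Population now: 0–9=3762, 10–19=3575, 20–29=7594, 30–39=1393, 40+=9114
Total after period 1: 3762 + 3575 + 7594 + 1393 + 9114 = 25438

25438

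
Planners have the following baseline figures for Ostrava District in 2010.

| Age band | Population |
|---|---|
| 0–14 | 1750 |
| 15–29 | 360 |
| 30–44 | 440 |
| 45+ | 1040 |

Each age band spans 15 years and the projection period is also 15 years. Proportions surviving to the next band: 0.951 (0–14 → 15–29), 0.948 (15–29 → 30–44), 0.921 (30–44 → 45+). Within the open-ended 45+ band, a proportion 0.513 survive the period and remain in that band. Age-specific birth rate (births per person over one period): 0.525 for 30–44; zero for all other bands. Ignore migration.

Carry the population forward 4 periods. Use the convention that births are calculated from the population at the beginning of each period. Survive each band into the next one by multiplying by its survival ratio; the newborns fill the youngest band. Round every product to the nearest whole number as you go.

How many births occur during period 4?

Period 1.
Births: 440 × 0.525 = 231
15–29: 1750 × 0.951 = 1664
30–44: 360 × 0.948 = 341
45+: 440 × 0.921 + 1040 × 0.513 = 405 + 534 = 939
End of period: [231, 1664, 341, 939]
Period 2.
Births: 341 × 0.525 = 179
15–29: 231 × 0.951 = 220
30–44: 1664 × 0.948 = 1577
45+: 341 × 0.921 + 939 × 0.513 = 314 + 482 = 796
End of period: [179, 220, 1577, 796]
Period 3.
Births: 1577 × 0.525 = 828
15–29: 179 × 0.951 = 170
30–44: 220 × 0.948 = 209
45+: 1577 × 0.921 + 796 × 0.513 = 1452 + 408 = 1860
End of period: [828, 170, 209, 1860]
Period 4.
Births: 209 × 0.525 = 110
15–29: 828 × 0.951 = 787
30–44: 170 × 0.948 = 161
45+: 209 × 0.921 + 1860 × 0.513 = 192 + 954 = 1146
End of period: [110, 787, 161, 1146]

110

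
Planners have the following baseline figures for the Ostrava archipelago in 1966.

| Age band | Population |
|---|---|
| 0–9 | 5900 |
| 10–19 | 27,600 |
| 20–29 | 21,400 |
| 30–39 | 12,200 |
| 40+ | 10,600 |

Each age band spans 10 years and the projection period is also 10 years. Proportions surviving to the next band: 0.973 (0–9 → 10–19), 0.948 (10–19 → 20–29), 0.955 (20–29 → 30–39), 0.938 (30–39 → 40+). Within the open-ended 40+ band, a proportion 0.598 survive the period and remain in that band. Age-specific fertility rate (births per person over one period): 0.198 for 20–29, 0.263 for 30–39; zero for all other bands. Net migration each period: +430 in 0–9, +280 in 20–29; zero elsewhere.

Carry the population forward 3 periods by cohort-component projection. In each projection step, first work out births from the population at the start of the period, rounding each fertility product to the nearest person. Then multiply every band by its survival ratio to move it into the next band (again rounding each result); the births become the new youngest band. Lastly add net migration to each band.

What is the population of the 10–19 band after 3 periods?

Call the bands 1 to 5, youngest first.
Period 1.
Births: 21400 * 0.198 = 4237  |  12200 * 0.263 = 3209 → total 7446
Band 2: 5900 * 0.973 = 5741
Band 3: 27600 * 0.948 = 26165
Band 4: 21400 * 0.955 = 20437
Band 5: 12200 * 0.938 + 10600 * 0.598 = 11444 + 6339 = 17783
Net migration: Band 1 + 430 → 7876; Band 3 + 280 → 26445
Population now: 0–9=7876, 10–19=5741, 20–29=26445, 30–39=20437, 40+=17783
Period 2.
Births: 26445 * 0.198 = 5236  |  20437 * 0.263 = 5375 → total 10611
Band 2: 7876 * 0.973 = 7663
Band 3: 5741 * 0.948 = 5442
Band 4: 26445 * 0.955 = 25255
Band 5: 20437 * 0.938 + 17783 * 0.598 = 19170 + 10634 = 29804
Net migration: Band 1 + 430 → 11041; Band 3 + 280 → 5722
Population now: 0–9=11041, 10–19=7663, 20–29=5722, 30–39=25255, 40+=29804
Period 3.
Births: 5722 * 0.198 = 1133  |  25255 * 0.263 = 6642 → total 7775
Band 2: 11041 * 0.973 = 10743
Band 3: 7663 * 0.948 = 7265
Band 4: 5722 * 0.955 = 5465
Band 5: 25255 * 0.938 + 29804 * 0.598 = 23689 + 17823 = 41512
Net migration: Band 1 + 430 → 8205; Band 3 + 280 → 7545
Population now: 0–9=8205, 10–19=10743, 20–29=7545, 30–39=5465, 40+=41512

10743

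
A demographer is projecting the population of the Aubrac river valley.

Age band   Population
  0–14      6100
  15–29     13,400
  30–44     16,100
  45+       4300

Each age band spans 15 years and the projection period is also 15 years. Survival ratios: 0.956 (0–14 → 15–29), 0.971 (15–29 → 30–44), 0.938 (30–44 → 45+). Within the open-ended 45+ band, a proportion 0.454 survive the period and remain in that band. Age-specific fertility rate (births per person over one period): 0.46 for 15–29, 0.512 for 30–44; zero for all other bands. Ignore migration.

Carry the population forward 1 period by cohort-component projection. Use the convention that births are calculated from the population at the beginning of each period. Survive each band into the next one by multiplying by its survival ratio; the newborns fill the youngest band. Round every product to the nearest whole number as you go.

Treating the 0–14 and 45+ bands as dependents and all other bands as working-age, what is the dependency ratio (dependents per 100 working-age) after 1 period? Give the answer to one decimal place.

167.0

Period 1:
Births: 13400 × 0.46 = 6164, 16100 × 0.512 = 8243 — total 14407
15–29: 6100 × 0.956 = 5832
30–44: 13400 × 0.971 = 13011
45+: 16100 × 0.938 + 4300 × 0.454 = 15102 + 1952 = 17054
→ [14407, 5832, 13011, 17054]
Dependents (band 0–14 + band 45+) = 14407 + 17054 = 31461; working-age = 18843; ratio = 31461/18843 × 100 = 167.0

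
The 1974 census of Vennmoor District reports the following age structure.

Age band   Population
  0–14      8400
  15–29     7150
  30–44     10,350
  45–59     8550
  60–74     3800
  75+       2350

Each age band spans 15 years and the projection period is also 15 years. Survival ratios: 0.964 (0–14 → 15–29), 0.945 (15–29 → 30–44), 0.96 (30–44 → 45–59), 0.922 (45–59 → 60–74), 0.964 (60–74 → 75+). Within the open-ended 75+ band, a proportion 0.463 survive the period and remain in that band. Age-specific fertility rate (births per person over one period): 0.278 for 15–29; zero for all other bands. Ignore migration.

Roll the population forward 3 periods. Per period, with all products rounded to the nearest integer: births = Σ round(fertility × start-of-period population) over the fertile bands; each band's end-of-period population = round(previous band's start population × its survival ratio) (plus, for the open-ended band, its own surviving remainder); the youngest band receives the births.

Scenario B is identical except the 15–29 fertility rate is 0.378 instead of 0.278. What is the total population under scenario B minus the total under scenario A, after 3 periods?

Period 1:
Births: 7150 × 0.278 = 1988
15–29: 8400 × 0.964 = 8098
30–44: 7150 × 0.945 = 6757
45–59: 10350 × 0.96 = 9936
60–74: 8550 × 0.922 = 7883
75+: 3800 × 0.964 + 2350 × 0.463 = 3663 + 1088 = 4751
End of period: [1988, 8098, 6757, 9936, 7883, 4751]
Period 2:
Births: 8098 × 0.278 = 2251
15–29: 1988 × 0.964 = 1916
30–44: 8098 × 0.945 = 7653
45–59: 6757 × 0.96 = 6487
60–74: 9936 × 0.922 = 9161
75+: 7883 × 0.964 + 4751 × 0.463 = 7599 + 2200 = 9799
End of period: [2251, 1916, 7653, 6487, 9161, 9799]
Period 3:
Births: 1916 × 0.278 = 533
15–29: 2251 × 0.964 = 2170
30–44: 1916 × 0.945 = 1811
45–59: 7653 × 0.96 = 7347
60–74: 6487 × 0.922 = 5981
75+: 9161 × 0.964 + 9799 × 0.463 = 8831 + 4537 = 13368
End of period: [533, 2170, 1811, 7347, 5981, 13368]
Scenario A total after 3 periods: 31210
Scenario B projection —
Period 1:
Births: 7150 × 0.378 = 2703
15–29: 8400 × 0.964 = 8098
30–44: 7150 × 0.945 = 6757
45–59: 10350 × 0.96 = 9936
60–74: 8550 × 0.922 = 7883
75+: 3800 × 0.964 + 2350 × 0.463 = 3663 + 1088 = 4751
End of period: [2703, 8098, 6757, 9936, 7883, 4751]
Period 2:
Births: 8098 × 0.378 = 3061
15–29: 2703 × 0.964 = 2606
30–44: 8098 × 0.945 = 7653
45–59: 6757 × 0.96 = 6487
60–74: 9936 × 0.922 = 9161
75+: 7883 × 0.964 + 4751 × 0.463 = 7599 + 2200 = 9799
End of period: [3061, 2606, 7653, 6487, 9161, 9799]
Period 3:
Births: 2606 × 0.378 = 985
15–29: 3061 × 0.964 = 2951
30–44: 2606 × 0.945 = 2463
45–59: 7653 × 0.96 = 7347
60–74: 6487 × 0.922 = 5981
75+: 9161 × 0.964 + 9799 × 0.463 = 8831 + 4537 = 13368
End of period: [985, 2951, 2463, 7347, 5981, 13368]
Scenario B total after 3 periods: 33095
Difference B − A = 33095 − 31210 = 1885

1885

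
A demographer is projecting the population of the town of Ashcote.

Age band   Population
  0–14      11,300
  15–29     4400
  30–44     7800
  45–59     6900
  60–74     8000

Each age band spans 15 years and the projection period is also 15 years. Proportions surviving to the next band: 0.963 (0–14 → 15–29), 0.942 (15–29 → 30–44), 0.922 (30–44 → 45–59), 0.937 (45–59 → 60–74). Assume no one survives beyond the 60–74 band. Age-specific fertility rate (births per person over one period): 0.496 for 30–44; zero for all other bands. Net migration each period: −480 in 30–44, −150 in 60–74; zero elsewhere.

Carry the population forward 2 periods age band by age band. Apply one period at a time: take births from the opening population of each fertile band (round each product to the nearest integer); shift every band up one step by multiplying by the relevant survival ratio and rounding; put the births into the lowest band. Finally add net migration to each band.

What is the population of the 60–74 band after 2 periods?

6589

[period 1]
Births: 7800 × 0.496 = 3869
15–29: 11300 × 0.963 = 10882
30–44: 4400 × 0.942 = 4145
45–59: 7800 × 0.922 = 7192
60–74: 6900 × 0.937 = 6465
Net migration: 30–44 − 480 → 3665; 60–74 − 150 → 6315
Giving 3869 / 10882 / 3665 / 7192 / 6315.
[period 2]
Births: 3665 × 0.496 = 1818
15–29: 3869 × 0.963 = 3726
30–44: 10882 × 0.942 = 10251
45–59: 3665 × 0.922 = 3379
60–74: 7192 × 0.937 = 6739
Net migration: 30–44 − 480 → 9771; 60–74 − 150 → 6589
Giving 1818 / 3726 / 9771 / 3379 / 6589.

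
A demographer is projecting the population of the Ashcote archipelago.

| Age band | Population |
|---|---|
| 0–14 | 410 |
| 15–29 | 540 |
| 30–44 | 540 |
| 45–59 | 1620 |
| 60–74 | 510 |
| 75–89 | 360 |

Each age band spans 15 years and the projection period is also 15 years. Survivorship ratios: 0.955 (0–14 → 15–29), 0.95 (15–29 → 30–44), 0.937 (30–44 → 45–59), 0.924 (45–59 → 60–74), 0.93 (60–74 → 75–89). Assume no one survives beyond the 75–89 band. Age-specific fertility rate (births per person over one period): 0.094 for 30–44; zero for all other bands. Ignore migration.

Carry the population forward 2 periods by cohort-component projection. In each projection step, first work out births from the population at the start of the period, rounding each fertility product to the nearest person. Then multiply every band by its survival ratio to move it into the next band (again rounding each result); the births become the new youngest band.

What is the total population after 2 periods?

Period 1:
Births: 540 × 0.094 = 51
15–29: 410 × 0.955 = 392
30–44: 540 × 0.95 = 513
45–59: 540 × 0.937 = 506
60–74: 1620 × 0.924 = 1497
75–89: 510 × 0.93 = 474
→ [51, 392, 513, 506, 1497, 474]
Period 2:
Births: 513 × 0.094 = 48
15–29: 51 × 0.955 = 49
30–44: 392 × 0.95 = 372
45–59: 513 × 0.937 = 481
60–74: 506 × 0.924 = 468
75–89: 1497 × 0.93 = 1392
→ [48, 49, 372, 481, 468, 1392]
Total after period 2: 48 + 49 + 372 + 481 + 468 + 1392 = 2810

2810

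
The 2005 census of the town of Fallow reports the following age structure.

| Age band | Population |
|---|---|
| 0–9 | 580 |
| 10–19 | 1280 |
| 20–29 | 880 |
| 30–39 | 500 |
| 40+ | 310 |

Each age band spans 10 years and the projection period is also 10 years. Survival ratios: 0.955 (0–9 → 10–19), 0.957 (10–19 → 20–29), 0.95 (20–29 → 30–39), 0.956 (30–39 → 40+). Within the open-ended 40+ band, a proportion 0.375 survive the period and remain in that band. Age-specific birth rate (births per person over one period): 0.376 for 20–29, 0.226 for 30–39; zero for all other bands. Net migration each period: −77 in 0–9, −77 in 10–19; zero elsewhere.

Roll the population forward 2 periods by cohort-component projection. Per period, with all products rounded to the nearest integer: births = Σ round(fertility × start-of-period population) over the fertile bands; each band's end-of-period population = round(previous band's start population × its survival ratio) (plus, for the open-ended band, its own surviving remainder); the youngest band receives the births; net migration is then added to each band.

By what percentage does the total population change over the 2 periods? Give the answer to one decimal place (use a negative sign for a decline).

Let group 1 be 0–9 through group 5 = 40+.
Period 1:
Births: 880 × 0.376 = 331  |  500 × 0.226 = 113 → 444
Group 2: 580 × 0.955 = 554
Group 3: 1280 × 0.957 = 1225
Group 4: 880 × 0.95 = 836
Group 5: 500 × 0.956 + 310 × 0.375 = 478 + 116 = 594
Net migration: Group 1 − 77 → 367; Group 2 − 77 → 477
Giving 367 / 477 / 1225 / 836 / 594.
Period 2:
Births: 1225 × 0.376 = 461  |  836 × 0.226 = 189 → 650
Group 2: 367 × 0.955 = 350
Group 3: 477 × 0.957 = 456
Group 4: 1225 × 0.95 = 1164
Group 5: 836 × 0.956 + 594 × 0.375 = 799 + 223 = 1022
Net migration: Group 1 − 77 → 573; Group 2 − 77 → 273
Giving 573 / 273 / 456 / 1164 / 1022.
Total: 3550 → 3488; change = -62; percentage change = -1.7%

-1.7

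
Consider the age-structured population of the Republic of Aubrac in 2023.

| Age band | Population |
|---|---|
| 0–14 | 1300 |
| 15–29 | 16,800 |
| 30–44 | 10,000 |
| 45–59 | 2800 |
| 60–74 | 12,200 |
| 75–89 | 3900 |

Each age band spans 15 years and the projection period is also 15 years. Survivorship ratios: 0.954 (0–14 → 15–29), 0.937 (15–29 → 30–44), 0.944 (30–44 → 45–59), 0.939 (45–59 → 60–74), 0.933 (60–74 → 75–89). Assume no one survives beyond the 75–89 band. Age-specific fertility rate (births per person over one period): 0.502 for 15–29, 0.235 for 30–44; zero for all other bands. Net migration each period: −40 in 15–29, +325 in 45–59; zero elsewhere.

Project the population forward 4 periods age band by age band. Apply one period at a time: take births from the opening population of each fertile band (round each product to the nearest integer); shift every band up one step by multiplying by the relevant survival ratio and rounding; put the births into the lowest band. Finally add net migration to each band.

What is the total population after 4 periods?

Period 1:
Births: 16800 × 0.502 = 8434  |  10000 × 0.235 = 2350 → 10784
15–29: 1300 × 0.954 = 1240
30–44: 16800 × 0.937 = 15742
45–59: 10000 × 0.944 = 9440
60–74: 2800 × 0.939 = 2629
75–89: 12200 × 0.933 = 11383
Net migration: 15–29 − 40 → 1200; 45–59 + 325 → 9765
End of period: [10784, 1200, 15742, 9765, 2629, 11383]
Period 2:
Births: 1200 × 0.502 = 602  |  15742 × 0.235 = 3699 → 4301
15–29: 10784 × 0.954 = 10288
30–44: 1200 × 0.937 = 1124
45–59: 15742 × 0.944 = 14860
60–74: 9765 × 0.939 = 9169
75–89: 2629 × 0.933 = 2453
Net migration: 15–29 − 40 → 10248; 45–59 + 325 → 15185
End of period: [4301, 10248, 1124, 15185, 9169, 2453]
Period 3:
Births: 10248 × 0.502 = 5144  |  1124 × 0.235 = 264 → 5408
15–29: 4301 × 0.954 = 4103
30–44: 10248 × 0.937 = 9602
45–59: 1124 × 0.944 = 1061
60–74: 15185 × 0.939 = 14259
75–89: 9169 × 0.933 = 8555
Net migration: 15–29 − 40 → 4063; 45–59 + 325 → 1386
End of period: [5408, 4063, 9602, 1386, 14259, 8555]
Period 4:
Births: 4063 × 0.502 = 2040  |  9602 × 0.235 = 2256 → 4296
15–29: 5408 × 0.954 = 5159
30–44: 4063 × 0.937 = 3807
45–59: 9602 × 0.944 = 9064
60–74: 1386 × 0.939 = 1301
75–89: 14259 × 0.933 = 13304
Net migration: 15–29 − 40 → 5119; 45–59 + 325 → 9389
End of period: [4296, 5119, 3807, 9389, 1301, 13304]
Total after period 4: 4296 + 5119 + 3807 + 9389 + 1301 + 13304 = 37216

37216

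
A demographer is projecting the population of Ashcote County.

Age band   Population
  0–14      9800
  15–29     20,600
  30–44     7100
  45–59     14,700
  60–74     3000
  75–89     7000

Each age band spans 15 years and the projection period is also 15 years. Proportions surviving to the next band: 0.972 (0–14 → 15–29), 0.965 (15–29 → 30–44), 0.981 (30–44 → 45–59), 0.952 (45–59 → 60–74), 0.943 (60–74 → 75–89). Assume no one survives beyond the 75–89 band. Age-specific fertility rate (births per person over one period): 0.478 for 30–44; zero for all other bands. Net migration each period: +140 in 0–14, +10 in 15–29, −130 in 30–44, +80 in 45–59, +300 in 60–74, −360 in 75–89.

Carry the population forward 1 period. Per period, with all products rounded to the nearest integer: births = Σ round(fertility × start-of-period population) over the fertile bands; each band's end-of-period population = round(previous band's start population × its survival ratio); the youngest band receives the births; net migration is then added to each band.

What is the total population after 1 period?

56627

After projecting period 1:
Births: 7100 * 0.478 = 3394
15–29: 9800 * 0.972 = 9526
30–44: 20600 * 0.965 = 19879
45–59: 7100 * 0.981 = 6965
60–74: 14700 * 0.952 = 13994
75–89: 3000 * 0.943 = 2829
Net migration: 0–14 + 140 → 3534; 15–29 + 10 → 9536; 30–44 − 130 → 19749; 45–59 + 80 → 7045; 60–74 + 300 → 14294; 75–89 − 360 → 2469
Giving 3534 / 9536 / 19749 / 7045 / 14294 / 2469.
Total after period 1: 3534 + 9536 + 19749 + 7045 + 14294 + 2469 = 56627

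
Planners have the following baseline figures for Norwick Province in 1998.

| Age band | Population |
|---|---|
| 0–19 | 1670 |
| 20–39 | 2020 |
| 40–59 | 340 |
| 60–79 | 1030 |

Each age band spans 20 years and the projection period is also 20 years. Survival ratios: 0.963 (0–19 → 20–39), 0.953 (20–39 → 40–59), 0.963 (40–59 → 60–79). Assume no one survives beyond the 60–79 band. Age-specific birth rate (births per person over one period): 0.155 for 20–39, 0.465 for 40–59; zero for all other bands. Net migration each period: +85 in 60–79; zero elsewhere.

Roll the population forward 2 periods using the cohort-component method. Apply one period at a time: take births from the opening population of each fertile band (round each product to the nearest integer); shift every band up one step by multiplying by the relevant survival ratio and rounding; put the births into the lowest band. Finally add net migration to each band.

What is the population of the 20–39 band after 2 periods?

After projecting period 1:
Births: 2020 × 0.155 = 313 ; 340 × 0.465 = 158 ⇒ total 471
20–39: 1670 × 0.963 = 1608
40–59: 2020 × 0.953 = 1925
60–79: 340 × 0.963 = 327
Net migration: 60–79 + 85 → 412
End of period: [471, 1608, 1925, 412]
After projecting period 2:
Births: 1608 × 0.155 = 249 ; 1925 × 0.465 = 895 ⇒ total 1144
20–39: 471 × 0.963 = 454
40–59: 1608 × 0.953 = 1532
60–79: 1925 × 0.963 = 1854
Net migration: 60–79 + 85 → 1939
End of period: [1144, 454, 1532, 1939]

454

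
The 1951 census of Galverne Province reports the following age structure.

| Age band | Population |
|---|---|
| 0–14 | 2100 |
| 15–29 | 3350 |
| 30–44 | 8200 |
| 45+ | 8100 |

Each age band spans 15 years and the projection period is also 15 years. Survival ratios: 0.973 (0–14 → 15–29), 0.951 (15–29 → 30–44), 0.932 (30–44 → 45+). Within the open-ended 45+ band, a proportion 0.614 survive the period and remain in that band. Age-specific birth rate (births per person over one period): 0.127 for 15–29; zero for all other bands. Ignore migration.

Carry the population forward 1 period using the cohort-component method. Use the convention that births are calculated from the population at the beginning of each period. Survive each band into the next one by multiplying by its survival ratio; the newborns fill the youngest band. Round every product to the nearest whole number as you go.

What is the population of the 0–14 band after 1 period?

425

Period 1.
Births: 3350 × 0.127 = 425
15–29: 2100 × 0.973 = 2043
30–44: 3350 × 0.951 = 3186
45+: 8200 × 0.932 + 8100 × 0.614 = 7642 + 4973 = 12615
End of period: [425, 2043, 3186, 12615]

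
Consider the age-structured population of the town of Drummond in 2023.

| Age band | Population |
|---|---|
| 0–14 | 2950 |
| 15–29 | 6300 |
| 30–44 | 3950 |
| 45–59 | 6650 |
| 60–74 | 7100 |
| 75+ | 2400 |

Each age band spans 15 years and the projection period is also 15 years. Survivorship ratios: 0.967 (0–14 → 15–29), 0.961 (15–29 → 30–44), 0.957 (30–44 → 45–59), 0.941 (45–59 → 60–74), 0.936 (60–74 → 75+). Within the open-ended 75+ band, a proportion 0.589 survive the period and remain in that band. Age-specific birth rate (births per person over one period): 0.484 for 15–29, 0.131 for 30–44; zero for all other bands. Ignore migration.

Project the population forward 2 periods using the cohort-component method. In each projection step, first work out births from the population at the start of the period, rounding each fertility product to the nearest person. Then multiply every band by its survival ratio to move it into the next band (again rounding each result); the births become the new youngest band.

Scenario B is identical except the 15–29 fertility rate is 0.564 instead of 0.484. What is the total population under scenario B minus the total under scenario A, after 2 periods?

716

Numbering the bands 1..6 from youngest to oldest:
Period 1.
Births: 6300 * 0.484 = 3049  |  3950 * 0.131 = 517 — total 3566
Band 2: 2950 * 0.967 = 2853
Band 3: 6300 * 0.961 = 6054
Band 4: 3950 * 0.957 = 3780
Band 5: 6650 * 0.941 = 6258
Band 6: 7100 * 0.936 + 2400 * 0.589 = 6646 + 1414 = 8060
Giving 3566 / 2853 / 6054 / 3780 / 6258 / 8060.
Period 2.
Births: 2853 * 0.484 = 1381  |  6054 * 0.131 = 793 — total 2174
Band 2: 3566 * 0.967 = 3448
Band 3: 2853 * 0.961 = 2742
Band 4: 6054 * 0.957 = 5794
Band 5: 3780 * 0.941 = 3557
Band 6: 6258 * 0.936 + 8060 * 0.589 = 5857 + 4747 = 10604
Giving 2174 / 3448 / 2742 / 5794 / 3557 / 10604.
Scenario A total after 2 periods: 28319
Scenario B projection —
Period 1.
Births: 6300 * 0.564 = 3553  |  3950 * 0.131 = 517 — total 4070
Band 2: 2950 * 0.967 = 2853
Band 3: 6300 * 0.961 = 6054
Band 4: 3950 * 0.957 = 3780
Band 5: 6650 * 0.941 = 6258
Band 6: 7100 * 0.936 + 2400 * 0.589 = 6646 + 1414 = 8060
Giving 4070 / 2853 / 6054 / 3780 / 6258 / 8060.
Period 2.
Births: 2853 * 0.564 = 1609  |  6054 * 0.131 = 793 — total 2402
Band 2: 4070 * 0.967 = 3936
Band 3: 2853 * 0.961 = 2742
Band 4: 6054 * 0.957 = 5794
Band 5: 3780 * 0.941 = 3557
Band 6: 6258 * 0.936 + 8060 * 0.589 = 5857 + 4747 = 10604
Giving 2402 / 3936 / 2742 / 5794 / 3557 / 10604.
Scenario B total after 2 periods: 29035
Difference B − A = 29035 − 28319 = 716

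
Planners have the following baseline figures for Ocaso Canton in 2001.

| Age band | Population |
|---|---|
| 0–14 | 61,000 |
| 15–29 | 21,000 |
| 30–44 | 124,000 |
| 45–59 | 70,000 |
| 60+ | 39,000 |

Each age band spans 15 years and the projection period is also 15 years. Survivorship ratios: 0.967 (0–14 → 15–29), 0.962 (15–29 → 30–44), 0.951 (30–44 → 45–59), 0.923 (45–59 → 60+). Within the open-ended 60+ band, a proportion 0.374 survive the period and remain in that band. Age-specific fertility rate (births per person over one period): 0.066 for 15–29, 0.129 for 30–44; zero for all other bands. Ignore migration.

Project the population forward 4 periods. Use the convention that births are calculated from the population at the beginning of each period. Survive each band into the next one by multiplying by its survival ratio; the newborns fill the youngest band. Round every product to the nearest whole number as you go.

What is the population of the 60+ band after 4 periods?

Let group 1 be 0–14 through group 5 = 60+.
After projecting period 1:
Births: 21000 × 0.066 = 1386 ; 124000 × 0.129 = 15996 — total 17382
Group 2: 61000 × 0.967 = 58987
Group 3: 21000 × 0.962 = 20202
Group 4: 124000 × 0.951 = 117924
Group 5: 70000 × 0.923 + 39000 × 0.374 = 64610 + 14586 = 79196
Giving 17382 / 58987 / 20202 / 117924 / 79196.
After projecting period 2:
Births: 58987 × 0.066 = 3893 ; 20202 × 0.129 = 2606 — total 6499
Group 2: 17382 × 0.967 = 16808
Group 3: 58987 × 0.962 = 56745
Group 4: 20202 × 0.951 = 19212
Group 5: 117924 × 0.923 + 79196 × 0.374 = 108844 + 29619 = 138463
Giving 6499 / 16808 / 56745 / 19212 / 138463.
After projecting period 3:
Births: 16808 × 0.066 = 1109 ; 56745 × 0.129 = 7320 — total 8429
Group 2: 6499 × 0.967 = 6285
Group 3: 16808 × 0.962 = 16169
Group 4: 56745 × 0.951 = 53964
Group 5: 19212 × 0.923 + 138463 × 0.374 = 17733 + 51785 = 69518
Giving 8429 / 6285 / 16169 / 53964 / 69518.
After projecting period 4:
Births: 6285 × 0.066 = 415 ; 16169 × 0.129 = 2086 — total 2501
Group 2: 8429 × 0.967 = 8151
Group 3: 6285 × 0.962 = 6046
Group 4: 16169 × 0.951 = 15377
Group 5: 53964 × 0.923 + 69518 × 0.374 = 49809 + 26000 = 75809
Giving 2501 / 8151 / 6046 / 15377 / 75809.

75809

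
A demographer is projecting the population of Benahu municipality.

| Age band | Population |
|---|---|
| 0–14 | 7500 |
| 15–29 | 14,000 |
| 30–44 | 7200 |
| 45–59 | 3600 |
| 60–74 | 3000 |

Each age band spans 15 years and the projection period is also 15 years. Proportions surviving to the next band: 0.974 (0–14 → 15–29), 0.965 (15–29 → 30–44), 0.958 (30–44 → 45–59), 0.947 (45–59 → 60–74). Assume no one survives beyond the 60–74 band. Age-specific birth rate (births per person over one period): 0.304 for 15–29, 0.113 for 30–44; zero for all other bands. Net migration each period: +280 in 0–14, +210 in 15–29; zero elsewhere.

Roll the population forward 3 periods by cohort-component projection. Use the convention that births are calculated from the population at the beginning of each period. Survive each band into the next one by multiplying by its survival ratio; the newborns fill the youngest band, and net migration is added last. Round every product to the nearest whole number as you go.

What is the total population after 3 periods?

(Bands numbered youngest = 1 to oldest = 5.)
Period 1:
Births: 14000 * 0.304 = 4256 ; 7200 * 0.113 = 814 ⇒ total 5070
Band 2: 7500 * 0.974 = 7305
Band 3: 14000 * 0.965 = 13510
Band 4: 7200 * 0.958 = 6898
Band 5: 3600 * 0.947 = 3409
Net migration: Band 1 + 280 → 5350; Band 2 + 210 → 7515
Population now: 0–14=5350, 15–29=7515, 30–44=13510, 45–59=6898, 60–74=3409
Period 2:
Births: 7515 * 0.304 = 2285 ; 13510 * 0.113 = 1527 ⇒ total 3812
Band 2: 5350 * 0.974 = 5211
Band 3: 7515 * 0.965 = 7252
Band 4: 13510 * 0.958 = 12943
Band 5: 6898 * 0.947 = 6532
Net migration: Band 1 + 280 → 4092; Band 2 + 210 → 5421
Population now: 0–14=4092, 15–29=5421, 30–44=7252, 45–59=12943, 60–74=6532
Period 3:
Births: 5421 * 0.304 = 1648 ; 7252 * 0.113 = 819 ⇒ total 2467
Band 2: 4092 * 0.974 = 3986
Band 3: 5421 * 0.965 = 5231
Band 4: 7252 * 0.958 = 6947
Band 5: 12943 * 0.947 = 12257
Net migration: Band 1 + 280 → 2747; Band 2 + 210 → 4196
Population now: 0–14=2747, 15–29=4196, 30–44=5231, 45–59=6947, 60–74=12257
Total after period 3: 2747 + 4196 + 5231 + 6947 + 12257 = 31378

31378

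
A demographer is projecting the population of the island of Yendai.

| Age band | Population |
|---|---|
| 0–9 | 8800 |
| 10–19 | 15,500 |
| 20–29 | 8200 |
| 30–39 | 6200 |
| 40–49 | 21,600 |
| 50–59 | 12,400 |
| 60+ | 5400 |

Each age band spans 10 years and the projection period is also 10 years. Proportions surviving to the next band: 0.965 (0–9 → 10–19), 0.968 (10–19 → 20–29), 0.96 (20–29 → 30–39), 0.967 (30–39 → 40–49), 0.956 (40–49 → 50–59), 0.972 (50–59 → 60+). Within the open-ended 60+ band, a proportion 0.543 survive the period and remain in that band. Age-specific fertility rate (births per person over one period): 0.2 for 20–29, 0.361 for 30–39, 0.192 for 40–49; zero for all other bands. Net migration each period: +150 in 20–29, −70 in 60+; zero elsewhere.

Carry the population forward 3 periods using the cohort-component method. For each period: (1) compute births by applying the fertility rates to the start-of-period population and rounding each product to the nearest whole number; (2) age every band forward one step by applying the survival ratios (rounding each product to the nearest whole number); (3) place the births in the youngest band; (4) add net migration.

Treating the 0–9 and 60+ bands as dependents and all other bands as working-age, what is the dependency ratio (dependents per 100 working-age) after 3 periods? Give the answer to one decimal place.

66.5

After projecting period 1:
Births: 8200 × 0.2 = 1640  |  6200 × 0.361 = 2238  |  21600 × 0.192 = 4147 ⇒ total 8025
10–19: 8800 × 0.965 = 8492
20–29: 15500 × 0.968 = 15004
30–39: 8200 × 0.96 = 7872
40–49: 6200 × 0.967 = 5995
50–59: 21600 × 0.956 = 20650
60+: 12400 × 0.972 + 5400 × 0.543 = 12053 + 2932 = 14985
Net migration: 20–29 + 150 → 15154; 60+ − 70 → 14915
Population now: 0–9=8025, 10–19=8492, 20–29=15154, 30–39=7872, 40–49=5995, 50–59=20650, 60+=14915
After projecting period 2:
Births: 15154 × 0.2 = 3031  |  7872 × 0.361 = 2842  |  5995 × 0.192 = 1151 ⇒ total 7024
10–19: 8025 × 0.965 = 7744
20–29: 8492 × 0.968 = 8220
30–39: 15154 × 0.96 = 14548
40–49: 7872 × 0.967 = 7612
50–59: 5995 × 0.956 = 5731
60+: 20650 × 0.972 + 14915 × 0.543 = 20072 + 8099 = 28171
Net migration: 20–29 + 150 → 8370; 60+ − 70 → 28101
Population now: 0–9=7024, 10–19=7744, 20–29=8370, 30–39=14548, 40–49=7612, 50–59=5731, 60+=28101
After projecting period 3:
Births: 8370 × 0.2 = 1674  |  14548 × 0.361 = 5252  |  7612 × 0.192 = 1462 ⇒ total 8388
10–19: 7024 × 0.965 = 6778
20–29: 7744 × 0.968 = 7496
30–39: 8370 × 0.96 = 8035
40–49: 14548 × 0.967 = 14068
50–59: 7612 × 0.956 = 7277
60+: 5731 × 0.972 + 28101 × 0.543 = 5571 + 15259 = 20830
Net migration: 20–29 + 150 → 7646; 60+ − 70 → 20760
Population now: 0–9=8388, 10–19=6778, 20–29=7646, 30–39=8035, 40–49=14068, 50–59=7277, 60+=20760
Dependents (band 0–9 + band 60+) = 8388 + 20760 = 29148; working-age = 43804; ratio = 29148/43804 × 100 = 66.5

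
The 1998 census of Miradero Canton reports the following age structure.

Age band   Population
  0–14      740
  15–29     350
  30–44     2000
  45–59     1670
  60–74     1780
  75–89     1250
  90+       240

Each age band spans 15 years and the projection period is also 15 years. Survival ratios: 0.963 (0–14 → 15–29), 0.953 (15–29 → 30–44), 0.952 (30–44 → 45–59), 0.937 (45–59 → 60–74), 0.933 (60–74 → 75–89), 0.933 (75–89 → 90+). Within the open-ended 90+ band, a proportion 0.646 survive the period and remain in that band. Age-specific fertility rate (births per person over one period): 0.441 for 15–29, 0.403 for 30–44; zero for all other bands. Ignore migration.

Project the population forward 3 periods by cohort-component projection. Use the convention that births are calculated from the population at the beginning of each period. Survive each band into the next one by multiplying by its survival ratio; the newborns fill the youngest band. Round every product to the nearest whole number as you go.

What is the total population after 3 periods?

— Period 1 —
Births: 350 × 0.441 = 154 ; 2000 × 0.403 = 806 → total 960
15–29: 740 × 0.963 = 713
30–44: 350 × 0.953 = 334
45–59: 2000 × 0.952 = 1904
60–74: 1670 × 0.937 = 1565
75–89: 1780 × 0.933 = 1661
90+: 1250 × 0.933 + 240 × 0.646 = 1166 + 155 = 1321
→ [960, 713, 334, 1904, 1565, 1661, 1321]
— Period 2 —
Births: 713 × 0.441 = 314 ; 334 × 0.403 = 135 → total 449
15–29: 960 × 0.963 = 924
30–44: 713 × 0.953 = 679
45–59: 334 × 0.952 = 318
60–74: 1904 × 0.937 = 1784
75–89: 1565 × 0.933 = 1460
90+: 1661 × 0.933 + 1321 × 0.646 = 1550 + 853 = 2403
→ [449, 924, 679, 318, 1784, 1460, 2403]
— Period 3 —
Births: 924 × 0.441 = 407 ; 679 × 0.403 = 274 → total 681
15–29: 449 × 0.963 = 432
30–44: 924 × 0.953 = 881
45–59: 679 × 0.952 = 646
60–74: 318 × 0.937 = 298
75–89: 1784 × 0.933 = 1664
90+: 1460 × 0.933 + 2403 × 0.646 = 1362 + 1552 = 2914
→ [681, 432, 881, 646, 298, 1664, 2914]
Total after period 3: 681 + 432 + 881 + 646 + 298 + 1664 + 2914 = 7516

7516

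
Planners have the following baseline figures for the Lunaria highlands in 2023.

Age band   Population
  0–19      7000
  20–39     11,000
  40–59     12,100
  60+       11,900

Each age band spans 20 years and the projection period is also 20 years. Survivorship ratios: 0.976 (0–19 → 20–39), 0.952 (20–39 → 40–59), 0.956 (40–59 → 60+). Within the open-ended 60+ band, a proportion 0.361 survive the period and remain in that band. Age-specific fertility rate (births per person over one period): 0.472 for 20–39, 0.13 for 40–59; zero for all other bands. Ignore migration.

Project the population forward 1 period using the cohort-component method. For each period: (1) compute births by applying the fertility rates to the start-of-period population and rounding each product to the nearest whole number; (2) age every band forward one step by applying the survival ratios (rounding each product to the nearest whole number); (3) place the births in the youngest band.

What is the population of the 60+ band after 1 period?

15864

Period 1.
Births: 11000 × 0.472 = 5192 ; 12100 × 0.13 = 1573 → total 6765
20–39: 7000 × 0.976 = 6832
40–59: 11000 × 0.952 = 10472
60+: 12100 × 0.956 + 11900 × 0.361 = 11568 + 4296 = 15864
Population now: 0–19=6765, 20–39=6832, 40–59=10472, 60+=15864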